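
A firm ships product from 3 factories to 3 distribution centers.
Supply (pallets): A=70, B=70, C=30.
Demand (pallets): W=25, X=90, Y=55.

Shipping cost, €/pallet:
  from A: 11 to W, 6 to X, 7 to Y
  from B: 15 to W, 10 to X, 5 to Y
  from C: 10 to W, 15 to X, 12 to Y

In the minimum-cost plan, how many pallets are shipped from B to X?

15

Solving gives:
  A–X: 70 pallets
  B–X: 15 pallets
  B–Y: 55 pallets
  C–W: 25 pallets
  C–X: 5 pallets
Total cost = €1170.
So B→X carries 15 pallets.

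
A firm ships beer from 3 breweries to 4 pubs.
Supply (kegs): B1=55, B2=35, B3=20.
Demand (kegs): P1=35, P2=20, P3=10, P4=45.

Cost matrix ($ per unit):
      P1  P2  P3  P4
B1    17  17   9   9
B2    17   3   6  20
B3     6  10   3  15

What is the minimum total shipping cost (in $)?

One minimum-cost allocation:
  B1 to P1: 10 kegs
  B1 to P4: 45 kegs
  B2 to P1: 5 kegs
  B2 to P2: 20 kegs
  B2 to P3: 10 kegs
  B3 to P1: 20 kegs
Total cost = $900.

900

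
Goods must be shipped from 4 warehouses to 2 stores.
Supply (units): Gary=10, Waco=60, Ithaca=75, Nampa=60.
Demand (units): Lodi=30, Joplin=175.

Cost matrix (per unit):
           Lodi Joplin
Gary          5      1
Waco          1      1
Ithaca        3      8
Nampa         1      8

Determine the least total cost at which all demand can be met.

One minimum-cost allocation:
  Gary–Joplin: 10 × 1 = 10
  Waco–Joplin: 60 × 1 = 60
  Ithaca–Joplin: 75 × 8 = 600
  Nampa–Lodi: 30 × 1 = 30
  Nampa–Joplin: 30 × 8 = 240
Total = 10 + 60 + 600 + 30 + 240 = 940.

940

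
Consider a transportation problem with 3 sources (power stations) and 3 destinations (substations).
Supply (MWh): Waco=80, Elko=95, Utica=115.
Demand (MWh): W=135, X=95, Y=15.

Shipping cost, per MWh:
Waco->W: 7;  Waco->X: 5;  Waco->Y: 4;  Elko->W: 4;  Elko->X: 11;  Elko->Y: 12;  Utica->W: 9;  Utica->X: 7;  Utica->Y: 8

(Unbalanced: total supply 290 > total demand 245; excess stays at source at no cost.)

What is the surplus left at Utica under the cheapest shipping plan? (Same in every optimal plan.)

45

An optimal plan:
  Waco->X: 65 × 5 = 325
  Waco->Y: 15 × 4 = 60
  Elko->W: 95 × 4 = 380
  Utica->W: 40 × 9 = 360
  Utica->X: 30 × 7 = 210
Total cost = 1335.
Utica ships 70 of its 115, leaving 45.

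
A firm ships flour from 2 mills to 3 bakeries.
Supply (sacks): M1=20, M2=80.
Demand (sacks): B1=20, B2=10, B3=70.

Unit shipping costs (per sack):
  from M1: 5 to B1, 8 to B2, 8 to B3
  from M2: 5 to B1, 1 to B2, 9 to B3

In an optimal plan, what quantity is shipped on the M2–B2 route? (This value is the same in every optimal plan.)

10

Solving gives:
  M1→B3: 20 × 8 = 160
  M2→B1: 20 × 5 = 100
  M2→B2: 10 × 1 = 10
  M2→B3: 50 × 9 = 450
Total cost = 720.
So M2→B2 carries 10 sacks.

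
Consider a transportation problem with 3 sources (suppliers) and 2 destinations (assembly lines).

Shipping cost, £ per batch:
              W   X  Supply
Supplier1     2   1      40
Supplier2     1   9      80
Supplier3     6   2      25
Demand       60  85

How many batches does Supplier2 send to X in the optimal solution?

20

The minimum-cost plan:
  Supplier1 to X: 40 × £1 = £40
  Supplier2 to W: 60 × £1 = £60
  Supplier2 to X: 20 × £9 = £180
  Supplier3 to X: 25 × £2 = £50
Total cost = £330.
So Supplier2→X carries 20 batches.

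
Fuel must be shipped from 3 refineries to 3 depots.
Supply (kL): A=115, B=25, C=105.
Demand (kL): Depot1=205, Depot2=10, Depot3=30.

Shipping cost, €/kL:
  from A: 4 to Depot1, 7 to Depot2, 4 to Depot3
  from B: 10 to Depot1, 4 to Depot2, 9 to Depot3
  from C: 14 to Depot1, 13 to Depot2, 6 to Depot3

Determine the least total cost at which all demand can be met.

1880

An optimal shipping plan:
  A->Depot1: 115 × €4 = €460
  B->Depot1: 15 × €10 = €150
  B->Depot2: 10 × €4 = €40
  C->Depot1: 75 × €14 = €1050
  C->Depot3: 30 × €6 = €180
Total = 460 + 150 + 40 + 1050 + 180 = €1880.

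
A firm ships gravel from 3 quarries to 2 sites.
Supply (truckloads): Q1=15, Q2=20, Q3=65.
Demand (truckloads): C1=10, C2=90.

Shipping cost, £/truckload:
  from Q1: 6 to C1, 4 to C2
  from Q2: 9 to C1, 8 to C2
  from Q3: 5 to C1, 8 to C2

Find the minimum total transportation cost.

An optimal shipping plan:
  Q1→C2: 15 × £4 = £60
  Q2→C2: 20 × £8 = £160
  Q3→C1: 10 × £5 = £50
  Q3→C2: 55 × £8 = £440
Total = 60 + 160 + 50 + 440 = £710.

710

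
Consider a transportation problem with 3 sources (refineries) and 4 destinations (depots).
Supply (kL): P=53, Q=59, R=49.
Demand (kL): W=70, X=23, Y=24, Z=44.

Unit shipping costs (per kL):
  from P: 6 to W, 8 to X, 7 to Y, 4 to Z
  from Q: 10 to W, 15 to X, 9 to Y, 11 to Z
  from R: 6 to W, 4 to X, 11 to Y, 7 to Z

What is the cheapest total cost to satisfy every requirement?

A cheapest plan:
  P->W: 9 kL
  P->Z: 44 kL
  Q->W: 35 kL
  Q->Y: 24 kL
  R->W: 26 kL
  R->X: 23 kL
Total cost = 1044.

1044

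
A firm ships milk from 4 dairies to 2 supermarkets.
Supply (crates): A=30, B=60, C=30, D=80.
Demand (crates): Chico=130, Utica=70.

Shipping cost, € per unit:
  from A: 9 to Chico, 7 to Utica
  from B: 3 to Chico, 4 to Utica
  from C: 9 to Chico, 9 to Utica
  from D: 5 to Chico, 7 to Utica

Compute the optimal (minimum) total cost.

1070

Optimal allocation:
  A→Utica: 30 × €7 = €210
  B→Chico: 50 × €3 = €150
  B→Utica: 10 × €4 = €40
  C→Utica: 30 × €9 = €270
  D→Chico: 80 × €5 = €400
Total = 210 + 150 + 40 + 270 + 400 = €1070.
(Supply check: A ships 30; B ships 60; C ships 30; D ships 80.)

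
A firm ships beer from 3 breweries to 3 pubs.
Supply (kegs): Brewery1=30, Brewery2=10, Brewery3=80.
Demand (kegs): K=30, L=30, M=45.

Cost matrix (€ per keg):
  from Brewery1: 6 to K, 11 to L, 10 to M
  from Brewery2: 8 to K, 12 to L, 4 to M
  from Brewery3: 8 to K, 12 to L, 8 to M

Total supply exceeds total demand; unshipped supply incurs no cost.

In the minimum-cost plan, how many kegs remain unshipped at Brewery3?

Minimum-cost shipments:
  Brewery1 to K: 30 × €6 = €180
  Brewery2 to M: 10 × €4 = €40
  Brewery3 to L: 30 × €12 = €360
  Brewery3 to M: 35 × €8 = €280
Total cost = €860.
Brewery3 ships 65 of its 80, leaving 15.

15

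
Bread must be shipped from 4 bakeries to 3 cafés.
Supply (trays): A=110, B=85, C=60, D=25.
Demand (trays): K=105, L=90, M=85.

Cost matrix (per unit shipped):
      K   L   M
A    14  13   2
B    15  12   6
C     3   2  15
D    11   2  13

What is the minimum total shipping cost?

1830

A cheapest plan:
  A->K: 25 × 14 = 350
  A->M: 85 × 2 = 170
  B->K: 20 × 15 = 300
  B->L: 65 × 12 = 780
  C->K: 60 × 3 = 180
  D->L: 25 × 2 = 50
Total = 350 + 170 + 300 + 780 + 180 + 50 = 1830.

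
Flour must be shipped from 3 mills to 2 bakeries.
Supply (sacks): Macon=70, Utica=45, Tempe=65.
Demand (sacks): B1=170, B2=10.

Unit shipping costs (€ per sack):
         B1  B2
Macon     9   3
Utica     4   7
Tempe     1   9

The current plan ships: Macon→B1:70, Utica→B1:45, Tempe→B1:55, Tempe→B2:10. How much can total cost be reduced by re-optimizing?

Current plan cost = 70·9 + 45·4 + 55·1 + 10·9 = €955.
Optimal plan:
  Macon->B1: 60 × €9 = €540
  Macon->B2: 10 × €3 = €30
  Utica->B1: 45 × €4 = €180
  Tempe->B1: 65 × €1 = €65
Optimal cost = €815.
Saving = 955 − 815 = €140.

140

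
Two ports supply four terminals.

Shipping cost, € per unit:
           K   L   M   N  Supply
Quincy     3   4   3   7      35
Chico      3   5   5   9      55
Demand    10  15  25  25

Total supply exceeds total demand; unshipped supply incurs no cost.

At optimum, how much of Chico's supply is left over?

15

Minimum-cost shipments:
  Quincy→M: 25 × €3 = €75
  Quincy→N: 10 × €7 = €70
  Chico→K: 10 × €3 = €30
  Chico→L: 15 × €5 = €75
  Chico→N: 15 × €9 = €135
Total cost = €385.
Chico ships 40 of its 55, leaving 15.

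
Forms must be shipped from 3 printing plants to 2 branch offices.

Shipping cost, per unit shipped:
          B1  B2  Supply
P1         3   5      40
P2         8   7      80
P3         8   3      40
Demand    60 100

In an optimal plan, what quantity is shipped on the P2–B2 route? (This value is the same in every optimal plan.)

60

Solving gives:
  P1→B1: 40 × 3 = 120
  P2→B1: 20 × 8 = 160
  P2→B2: 60 × 7 = 420
  P3→B2: 40 × 3 = 120
Total cost = 820.
So P2→B2 carries 60 boxes.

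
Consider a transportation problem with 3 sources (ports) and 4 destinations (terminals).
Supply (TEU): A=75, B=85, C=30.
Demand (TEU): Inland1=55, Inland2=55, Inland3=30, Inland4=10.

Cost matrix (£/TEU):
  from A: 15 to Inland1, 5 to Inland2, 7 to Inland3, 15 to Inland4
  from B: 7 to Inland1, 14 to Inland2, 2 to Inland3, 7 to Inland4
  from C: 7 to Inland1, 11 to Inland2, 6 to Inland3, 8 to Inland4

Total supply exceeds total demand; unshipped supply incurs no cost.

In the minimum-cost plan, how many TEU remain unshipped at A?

Minimum-cost shipments:
  A->Inland2: 55 × £5 = £275
  B->Inland1: 45 × £7 = £315
  B->Inland3: 30 × £2 = £60
  B->Inland4: 10 × £7 = £70
  C->Inland1: 10 × £7 = £70
Total cost = £790.
A ships 55 of its 75, leaving 20.

20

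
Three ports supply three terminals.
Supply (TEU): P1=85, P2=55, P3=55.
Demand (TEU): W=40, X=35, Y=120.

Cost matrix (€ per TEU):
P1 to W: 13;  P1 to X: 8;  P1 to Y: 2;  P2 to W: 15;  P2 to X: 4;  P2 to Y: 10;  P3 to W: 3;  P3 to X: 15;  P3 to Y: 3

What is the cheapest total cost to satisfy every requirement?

675

Optimal allocation:
  P1->Y: 85 × €2 = €170
  P2->X: 35 × €4 = €140
  P2->Y: 20 × €10 = €200
  P3->W: 40 × €3 = €120
  P3->Y: 15 × €3 = €45
Total = 170 + 140 + 200 + 120 + 45 = €675.
(Supply check: P1 ships 85; P2 ships 55; P3 ships 55.)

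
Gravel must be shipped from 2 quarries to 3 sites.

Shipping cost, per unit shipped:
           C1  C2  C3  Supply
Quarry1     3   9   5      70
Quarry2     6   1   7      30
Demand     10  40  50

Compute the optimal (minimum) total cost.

An optimal shipping plan:
  Quarry1–C1: 10 truckloads
  Quarry1–C2: 10 truckloads
  Quarry1–C3: 50 truckloads
  Quarry2–C2: 30 truckloads
Total cost = 400.
(Supply check: Quarry1 ships 70; Quarry2 ships 30.)

400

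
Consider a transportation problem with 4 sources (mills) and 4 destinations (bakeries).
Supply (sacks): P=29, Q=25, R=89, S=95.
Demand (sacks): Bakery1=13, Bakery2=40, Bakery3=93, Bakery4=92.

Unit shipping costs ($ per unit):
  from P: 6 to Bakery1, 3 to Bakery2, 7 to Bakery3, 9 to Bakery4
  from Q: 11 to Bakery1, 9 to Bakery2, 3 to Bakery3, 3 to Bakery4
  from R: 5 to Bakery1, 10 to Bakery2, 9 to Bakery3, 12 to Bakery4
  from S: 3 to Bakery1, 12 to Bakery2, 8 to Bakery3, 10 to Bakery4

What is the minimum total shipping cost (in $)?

1803

One minimum-cost allocation:
  P→Bakery2: 29 sacks
  Q→Bakery4: 25 sacks
  R→Bakery2: 11 sacks
  R→Bakery3: 78 sacks
  S→Bakery1: 13 sacks
  S→Bakery3: 15 sacks
  S→Bakery4: 67 sacks
Total cost = $1803.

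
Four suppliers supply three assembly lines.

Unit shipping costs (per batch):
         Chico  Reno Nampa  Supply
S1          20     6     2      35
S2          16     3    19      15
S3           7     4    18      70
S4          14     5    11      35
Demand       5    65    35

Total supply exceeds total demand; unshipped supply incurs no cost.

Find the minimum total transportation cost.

An optimal shipping plan:
  S1->Nampa: 35 batches
  S2->Reno: 15 batches
  S3->Chico: 5 batches
  S3->Reno: 50 batches
Total cost = 350.

350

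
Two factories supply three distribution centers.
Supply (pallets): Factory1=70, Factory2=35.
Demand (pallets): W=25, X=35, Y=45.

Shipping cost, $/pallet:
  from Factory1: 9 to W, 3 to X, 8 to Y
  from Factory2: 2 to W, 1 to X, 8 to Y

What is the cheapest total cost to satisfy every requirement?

Optimal allocation:
  Factory1 to X: 25 × $3 = $75
  Factory1 to Y: 45 × $8 = $360
  Factory2 to W: 25 × $2 = $50
  Factory2 to X: 10 × $1 = $10
Total = 75 + 360 + 50 + 10 = $495.

495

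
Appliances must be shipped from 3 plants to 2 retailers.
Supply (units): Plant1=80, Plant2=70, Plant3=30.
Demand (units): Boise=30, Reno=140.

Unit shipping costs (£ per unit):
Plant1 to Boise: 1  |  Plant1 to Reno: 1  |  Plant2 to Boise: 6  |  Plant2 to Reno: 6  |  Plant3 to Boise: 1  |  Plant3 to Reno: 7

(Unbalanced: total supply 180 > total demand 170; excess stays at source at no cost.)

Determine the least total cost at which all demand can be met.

One minimum-cost allocation:
  Plant1 to Reno: 80 × £1 = £80
  Plant2 to Reno: 60 × £6 = £360
  Plant3 to Boise: 30 × £1 = £30
Total = 80 + 360 + 30 = £470.
(Supply check: Plant1 ships 80; Plant2 ships 60; Plant3 ships 30.)

470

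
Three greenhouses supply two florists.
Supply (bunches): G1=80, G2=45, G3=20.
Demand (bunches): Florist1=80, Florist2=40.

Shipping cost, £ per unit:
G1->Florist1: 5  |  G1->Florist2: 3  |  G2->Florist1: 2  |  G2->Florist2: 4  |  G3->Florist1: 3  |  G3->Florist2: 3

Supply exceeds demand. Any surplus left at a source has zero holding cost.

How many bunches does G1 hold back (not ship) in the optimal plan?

Minimum-cost shipments:
  G1–Florist1: 15 × £5 = £75
  G1–Florist2: 40 × £3 = £120
  G2–Florist1: 45 × £2 = £90
  G3–Florist1: 20 × £3 = £60
Total cost = £345.
G1 ships 55 of its 80, leaving 25.

25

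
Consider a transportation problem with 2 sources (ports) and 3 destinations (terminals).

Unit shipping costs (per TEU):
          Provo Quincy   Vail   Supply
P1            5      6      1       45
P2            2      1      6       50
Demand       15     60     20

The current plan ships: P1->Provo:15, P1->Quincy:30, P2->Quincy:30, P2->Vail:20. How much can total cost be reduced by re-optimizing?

Current plan cost = 15·5 + 30·6 + 30·1 + 20·6 = 405.
Optimal plan:
  P1–Provo: 15 × 5 = 75
  P1–Quincy: 10 × 6 = 60
  P1–Vail: 20 × 1 = 20
  P2–Quincy: 50 × 1 = 50
Optimal cost = 205.
Saving = 405 − 205 = 200.

200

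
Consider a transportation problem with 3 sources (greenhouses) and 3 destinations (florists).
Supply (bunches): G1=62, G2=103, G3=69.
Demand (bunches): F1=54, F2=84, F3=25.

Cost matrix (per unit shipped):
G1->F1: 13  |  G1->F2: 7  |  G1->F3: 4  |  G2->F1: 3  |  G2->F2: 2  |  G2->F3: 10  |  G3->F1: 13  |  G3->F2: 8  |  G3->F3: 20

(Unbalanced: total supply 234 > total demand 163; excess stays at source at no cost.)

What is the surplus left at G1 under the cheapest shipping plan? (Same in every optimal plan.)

2

An optimal plan:
  G1 to F2: 35 bunches
  G1 to F3: 25 bunches
  G2 to F1: 54 bunches
  G2 to F2: 49 bunches
Total cost = 605.
G1 ships 60 of its 62, leaving 2.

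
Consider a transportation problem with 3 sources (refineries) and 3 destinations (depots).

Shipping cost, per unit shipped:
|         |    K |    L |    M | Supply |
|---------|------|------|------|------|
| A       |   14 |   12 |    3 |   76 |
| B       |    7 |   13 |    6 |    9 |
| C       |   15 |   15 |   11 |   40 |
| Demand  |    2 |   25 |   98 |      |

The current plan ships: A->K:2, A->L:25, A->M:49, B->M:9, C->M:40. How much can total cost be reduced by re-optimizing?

Current plan cost = 2·14 + 25·12 + 49·3 + 9·6 + 40·11 = 969.
Optimal plan:
  A->M: 76 × 3 = 228
  B->K: 2 × 7 = 14
  B->M: 7 × 6 = 42
  C->L: 25 × 15 = 375
  C->M: 15 × 11 = 165
Optimal cost = 824.
Saving = 969 − 824 = 145.

145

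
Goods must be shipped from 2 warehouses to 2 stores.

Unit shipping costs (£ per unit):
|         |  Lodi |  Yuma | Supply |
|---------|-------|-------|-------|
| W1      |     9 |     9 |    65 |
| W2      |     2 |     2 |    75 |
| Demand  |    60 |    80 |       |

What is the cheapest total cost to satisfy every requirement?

An optimal shipping plan:
  W1->Yuma: 65 × £9 = £585
  W2->Lodi: 60 × £2 = £120
  W2->Yuma: 15 × £2 = £30
Total = 585 + 120 + 30 = £735.
(Supply check: W1 ships 65; W2 ships 75.)

735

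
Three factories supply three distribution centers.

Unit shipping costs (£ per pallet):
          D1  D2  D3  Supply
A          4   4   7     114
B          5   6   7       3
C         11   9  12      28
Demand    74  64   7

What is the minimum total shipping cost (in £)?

741

Optimal allocation:
  A to D1: 74 × £4 = £296
  A to D2: 36 × £4 = £144
  A to D3: 4 × £7 = £28
  B to D3: 3 × £7 = £21
  C to D2: 28 × £9 = £252
Total = 296 + 144 + 28 + 21 + 252 = £741.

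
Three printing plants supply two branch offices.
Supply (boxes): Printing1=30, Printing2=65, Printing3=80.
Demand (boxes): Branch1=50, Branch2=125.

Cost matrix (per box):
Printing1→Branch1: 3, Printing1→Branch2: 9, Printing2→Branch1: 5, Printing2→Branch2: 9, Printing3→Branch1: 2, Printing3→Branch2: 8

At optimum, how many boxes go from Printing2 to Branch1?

Optimal shipments:
  Printing1→Branch2: 30 × 9 = 270
  Printing2→Branch2: 65 × 9 = 585
  Printing3→Branch1: 50 × 2 = 100
  Printing3→Branch2: 30 × 8 = 240
Total cost = 1195.
The route Printing2→Branch1 is not used.

0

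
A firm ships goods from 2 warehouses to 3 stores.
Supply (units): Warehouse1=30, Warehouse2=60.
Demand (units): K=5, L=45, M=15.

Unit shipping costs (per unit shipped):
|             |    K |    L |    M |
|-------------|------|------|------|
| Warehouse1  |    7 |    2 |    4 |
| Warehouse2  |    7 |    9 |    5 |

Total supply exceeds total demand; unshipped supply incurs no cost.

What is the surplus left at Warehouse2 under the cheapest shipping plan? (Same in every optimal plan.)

An optimal plan:
  Warehouse1->L: 30 × 2 = 60
  Warehouse2->K: 5 × 7 = 35
  Warehouse2->L: 15 × 9 = 135
  Warehouse2->M: 15 × 5 = 75
Total cost = 305.
Warehouse2 ships 35 of its 60, leaving 25.

25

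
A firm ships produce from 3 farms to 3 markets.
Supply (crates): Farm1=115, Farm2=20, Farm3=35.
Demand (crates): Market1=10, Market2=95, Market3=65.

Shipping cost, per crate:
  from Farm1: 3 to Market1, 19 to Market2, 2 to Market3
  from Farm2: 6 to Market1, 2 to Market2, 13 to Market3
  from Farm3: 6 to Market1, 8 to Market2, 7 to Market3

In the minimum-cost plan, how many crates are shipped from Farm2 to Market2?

Optimal shipments:
  Farm1→Market1: 10 × 3 = 30
  Farm1→Market2: 40 × 19 = 760
  Farm1→Market3: 65 × 2 = 130
  Farm2→Market2: 20 × 2 = 40
  Farm3→Market2: 35 × 8 = 280
Total cost = 1240.
So Farm2→Market2 carries 20 crates.

20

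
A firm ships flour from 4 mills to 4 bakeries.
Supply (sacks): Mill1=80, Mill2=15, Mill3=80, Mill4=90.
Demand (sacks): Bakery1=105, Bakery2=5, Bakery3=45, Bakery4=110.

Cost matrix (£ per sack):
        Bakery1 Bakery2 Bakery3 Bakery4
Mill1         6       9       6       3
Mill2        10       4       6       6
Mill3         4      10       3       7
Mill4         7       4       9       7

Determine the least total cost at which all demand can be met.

A cheapest plan:
  Mill1->Bakery4: 80 × £3 = £240
  Mill2->Bakery4: 15 × £6 = £90
  Mill3->Bakery1: 35 × £4 = £140
  Mill3->Bakery3: 45 × £3 = £135
  Mill4->Bakery1: 70 × £7 = £490
  Mill4->Bakery2: 5 × £4 = £20
  Mill4->Bakery4: 15 × £7 = £105
Total = 240 + 90 + 140 + 135 + 490 + 20 + 105 = £1220.

1220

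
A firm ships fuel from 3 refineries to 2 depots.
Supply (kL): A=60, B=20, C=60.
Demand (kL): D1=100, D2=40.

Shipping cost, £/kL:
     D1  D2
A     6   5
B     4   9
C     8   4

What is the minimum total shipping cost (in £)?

Optimal allocation:
  A to D1: 60 kL
  B to D1: 20 kL
  C to D1: 20 kL
  C to D2: 40 kL
Total cost = £760.

760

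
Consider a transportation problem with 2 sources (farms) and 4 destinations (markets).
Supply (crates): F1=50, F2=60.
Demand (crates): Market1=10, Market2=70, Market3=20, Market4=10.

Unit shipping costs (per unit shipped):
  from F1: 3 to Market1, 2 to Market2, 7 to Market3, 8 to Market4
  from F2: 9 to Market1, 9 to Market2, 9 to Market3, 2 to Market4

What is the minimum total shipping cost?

570

An optimal shipping plan:
  F1->Market2: 50 × 2 = 100
  F2->Market1: 10 × 9 = 90
  F2->Market2: 20 × 9 = 180
  F2->Market3: 20 × 9 = 180
  F2->Market4: 10 × 2 = 20
Total = 100 + 90 + 180 + 180 + 20 = 570.
(Supply check: F1 ships 50; F2 ships 60.)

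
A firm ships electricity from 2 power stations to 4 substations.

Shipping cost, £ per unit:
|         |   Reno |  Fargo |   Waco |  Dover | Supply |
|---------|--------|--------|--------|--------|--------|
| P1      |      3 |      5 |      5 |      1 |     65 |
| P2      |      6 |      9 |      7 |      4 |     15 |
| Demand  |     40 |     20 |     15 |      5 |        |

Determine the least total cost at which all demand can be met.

330

One minimum-cost allocation:
  P1→Reno: 40 MWh
  P1→Fargo: 20 MWh
  P1→Dover: 5 MWh
  P2→Waco: 15 MWh
Total cost = £330.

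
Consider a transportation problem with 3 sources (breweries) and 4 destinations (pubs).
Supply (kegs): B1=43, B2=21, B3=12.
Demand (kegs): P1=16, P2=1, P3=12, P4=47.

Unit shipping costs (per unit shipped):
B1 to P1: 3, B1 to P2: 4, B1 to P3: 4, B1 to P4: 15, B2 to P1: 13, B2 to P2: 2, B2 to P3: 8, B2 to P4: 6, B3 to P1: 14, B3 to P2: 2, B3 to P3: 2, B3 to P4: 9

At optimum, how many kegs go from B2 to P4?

Solving gives:
  B1–P1: 16 kegs
  B1–P2: 1 kegs
  B1–P3: 12 kegs
  B1–P4: 14 kegs
  B2–P4: 21 kegs
  B3–P4: 12 kegs
Total cost = 544.
So B2→P4 carries 21 kegs.

21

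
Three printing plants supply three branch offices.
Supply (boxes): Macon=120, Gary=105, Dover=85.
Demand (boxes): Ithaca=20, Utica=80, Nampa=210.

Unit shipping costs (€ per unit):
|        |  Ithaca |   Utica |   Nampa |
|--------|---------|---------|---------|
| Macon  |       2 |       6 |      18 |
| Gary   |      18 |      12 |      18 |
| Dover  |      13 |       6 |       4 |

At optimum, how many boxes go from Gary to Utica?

0

Optimal shipments:
  Macon->Ithaca: 20 × €2 = €40
  Macon->Utica: 80 × €6 = €480
  Macon->Nampa: 20 × €18 = €360
  Gary->Nampa: 105 × €18 = €1890
  Dover->Nampa: 85 × €4 = €340
Total cost = €3110.
The route Gary→Utica is not used.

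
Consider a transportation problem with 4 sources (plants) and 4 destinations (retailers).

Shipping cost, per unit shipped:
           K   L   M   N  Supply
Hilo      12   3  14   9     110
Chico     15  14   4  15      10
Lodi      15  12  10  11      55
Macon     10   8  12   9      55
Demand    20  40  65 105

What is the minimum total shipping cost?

1855

One minimum-cost allocation:
  Hilo to L: 40 × 3 = 120
  Hilo to N: 70 × 9 = 630
  Chico to M: 10 × 4 = 40
  Lodi to M: 55 × 10 = 550
  Macon to K: 20 × 10 = 200
  Macon to N: 35 × 9 = 315
Total = 120 + 630 + 40 + 550 + 200 + 315 = 1855.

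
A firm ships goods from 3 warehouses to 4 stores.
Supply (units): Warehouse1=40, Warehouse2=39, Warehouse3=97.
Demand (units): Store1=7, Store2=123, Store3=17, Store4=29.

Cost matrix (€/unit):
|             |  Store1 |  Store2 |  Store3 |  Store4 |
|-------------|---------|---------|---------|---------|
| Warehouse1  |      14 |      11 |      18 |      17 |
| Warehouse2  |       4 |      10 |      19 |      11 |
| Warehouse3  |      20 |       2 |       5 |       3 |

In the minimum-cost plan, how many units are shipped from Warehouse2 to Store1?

7

Solving gives:
  Warehouse1->Store2: 40 × €11 = €440
  Warehouse2->Store1: 7 × €4 = €28
  Warehouse2->Store2: 32 × €10 = €320
  Warehouse3->Store2: 51 × €2 = €102
  Warehouse3->Store3: 17 × €5 = €85
  Warehouse3->Store4: 29 × €3 = €87
Total cost = €1062.
So Warehouse2→Store1 carries 7 units.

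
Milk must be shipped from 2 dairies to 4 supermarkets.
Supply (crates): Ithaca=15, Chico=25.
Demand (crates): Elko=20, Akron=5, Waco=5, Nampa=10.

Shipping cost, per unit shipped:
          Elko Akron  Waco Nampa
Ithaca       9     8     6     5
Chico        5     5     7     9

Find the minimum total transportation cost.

205

One minimum-cost allocation:
  Ithaca->Waco: 5 × 6 = 30
  Ithaca->Nampa: 10 × 5 = 50
  Chico->Elko: 20 × 5 = 100
  Chico->Akron: 5 × 5 = 25
Total = 30 + 50 + 100 + 25 = 205.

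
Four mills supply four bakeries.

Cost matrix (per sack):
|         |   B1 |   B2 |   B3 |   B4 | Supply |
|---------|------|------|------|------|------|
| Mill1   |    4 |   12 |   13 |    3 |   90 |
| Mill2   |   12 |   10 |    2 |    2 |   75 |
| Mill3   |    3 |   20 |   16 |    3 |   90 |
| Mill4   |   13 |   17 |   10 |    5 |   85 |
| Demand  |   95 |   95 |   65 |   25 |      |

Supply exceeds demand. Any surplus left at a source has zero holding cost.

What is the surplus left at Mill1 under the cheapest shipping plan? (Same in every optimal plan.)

An optimal plan:
  Mill1->B1: 5 × 4 = 20
  Mill1->B2: 85 × 12 = 1020
  Mill2->B2: 10 × 10 = 100
  Mill2->B3: 65 × 2 = 130
  Mill3->B1: 90 × 3 = 270
  Mill4->B4: 25 × 5 = 125
Total cost = 1665.
Mill1 ships 90 of its 90, leaving 0.

0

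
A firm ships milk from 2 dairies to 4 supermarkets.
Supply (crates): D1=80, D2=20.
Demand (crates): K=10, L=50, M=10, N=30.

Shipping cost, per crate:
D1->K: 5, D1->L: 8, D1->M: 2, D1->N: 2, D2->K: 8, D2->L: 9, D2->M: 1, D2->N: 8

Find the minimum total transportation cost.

530

An optimal shipping plan:
  D1–K: 10 × 5 = 50
  D1–L: 40 × 8 = 320
  D1–N: 30 × 2 = 60
  D2–L: 10 × 9 = 90
  D2–M: 10 × 1 = 10
Total = 50 + 320 + 60 + 90 + 10 = 530.
(Supply check: D1 ships 80; D2 ships 20.)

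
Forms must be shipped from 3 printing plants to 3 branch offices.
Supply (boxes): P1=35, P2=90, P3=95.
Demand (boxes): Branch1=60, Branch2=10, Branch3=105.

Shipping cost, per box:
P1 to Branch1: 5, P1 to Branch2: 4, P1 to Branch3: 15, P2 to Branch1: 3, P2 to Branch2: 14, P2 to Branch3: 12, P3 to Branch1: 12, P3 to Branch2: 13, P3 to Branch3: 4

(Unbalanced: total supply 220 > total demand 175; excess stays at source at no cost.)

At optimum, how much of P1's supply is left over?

An optimal plan:
  P1→Branch2: 10 boxes
  P2→Branch1: 60 boxes
  P2→Branch3: 10 boxes
  P3→Branch3: 95 boxes
Total cost = 720.
P1 ships 10 of its 35, leaving 25.

25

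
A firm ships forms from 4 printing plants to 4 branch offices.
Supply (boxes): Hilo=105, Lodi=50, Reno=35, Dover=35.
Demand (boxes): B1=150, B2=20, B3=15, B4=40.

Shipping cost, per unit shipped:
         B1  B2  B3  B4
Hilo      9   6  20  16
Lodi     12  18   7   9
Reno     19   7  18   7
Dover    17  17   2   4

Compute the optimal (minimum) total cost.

A cheapest plan:
  Hilo->B1: 105 × 9 = 945
  Lodi->B1: 45 × 12 = 540
  Lodi->B4: 5 × 9 = 45
  Reno->B2: 20 × 7 = 140
  Reno->B4: 15 × 7 = 105
  Dover->B3: 15 × 2 = 30
  Dover->B4: 20 × 4 = 80
Total = 945 + 540 + 45 + 140 + 105 + 30 + 80 = 1885.

1885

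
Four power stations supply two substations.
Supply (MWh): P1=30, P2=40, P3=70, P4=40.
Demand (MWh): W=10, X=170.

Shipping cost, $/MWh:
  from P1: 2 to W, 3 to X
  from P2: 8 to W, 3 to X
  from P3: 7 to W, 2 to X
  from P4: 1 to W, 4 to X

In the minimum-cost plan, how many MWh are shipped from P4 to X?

30

Optimal shipments:
  P1->X: 30 × $3 = $90
  P2->X: 40 × $3 = $120
  P3->X: 70 × $2 = $140
  P4->W: 10 × $1 = $10
  P4->X: 30 × $4 = $120
Total cost = $480.
So P4→X carries 30 MWh.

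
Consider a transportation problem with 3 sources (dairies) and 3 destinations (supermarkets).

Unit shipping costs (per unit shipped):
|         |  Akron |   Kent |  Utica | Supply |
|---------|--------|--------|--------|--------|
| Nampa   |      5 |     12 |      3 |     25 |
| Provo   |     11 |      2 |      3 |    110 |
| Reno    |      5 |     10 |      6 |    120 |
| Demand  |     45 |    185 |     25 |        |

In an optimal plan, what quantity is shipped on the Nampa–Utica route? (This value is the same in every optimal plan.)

25

Solving gives:
  Nampa->Utica: 25 × 3 = 75
  Provo->Kent: 110 × 2 = 220
  Reno->Akron: 45 × 5 = 225
  Reno->Kent: 75 × 10 = 750
Total cost = 1270.
So Nampa→Utica carries 25 crates.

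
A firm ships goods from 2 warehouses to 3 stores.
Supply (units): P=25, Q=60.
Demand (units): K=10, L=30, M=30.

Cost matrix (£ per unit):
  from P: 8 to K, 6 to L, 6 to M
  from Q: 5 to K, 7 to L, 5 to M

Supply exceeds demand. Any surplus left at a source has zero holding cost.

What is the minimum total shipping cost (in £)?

385

One minimum-cost allocation:
  P–L: 25 × £6 = £150
  Q–K: 10 × £5 = £50
  Q–L: 5 × £7 = £35
  Q–M: 30 × £5 = £150
Total = 150 + 50 + 35 + 150 = £385.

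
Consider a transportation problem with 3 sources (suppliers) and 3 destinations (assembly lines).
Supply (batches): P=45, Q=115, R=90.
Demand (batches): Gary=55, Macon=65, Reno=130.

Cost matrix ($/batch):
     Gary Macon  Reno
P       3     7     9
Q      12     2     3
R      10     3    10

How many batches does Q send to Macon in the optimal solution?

Optimal shipments:
  P to Gary: 45 × $3 = $135
  Q to Reno: 115 × $3 = $345
  R to Gary: 10 × $10 = $100
  R to Macon: 65 × $3 = $195
  R to Reno: 15 × $10 = $150
Total cost = $925.
The route Q→Macon is not used.

0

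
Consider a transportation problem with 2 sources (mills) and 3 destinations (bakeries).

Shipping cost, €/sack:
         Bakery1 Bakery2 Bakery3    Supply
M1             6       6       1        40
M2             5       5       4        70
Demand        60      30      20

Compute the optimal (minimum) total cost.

490

An optimal shipping plan:
  M1->Bakery1: 20 × €6 = €120
  M1->Bakery3: 20 × €1 = €20
  M2->Bakery1: 40 × €5 = €200
  M2->Bakery2: 30 × €5 = €150
Total = 120 + 20 + 200 + 150 = €490.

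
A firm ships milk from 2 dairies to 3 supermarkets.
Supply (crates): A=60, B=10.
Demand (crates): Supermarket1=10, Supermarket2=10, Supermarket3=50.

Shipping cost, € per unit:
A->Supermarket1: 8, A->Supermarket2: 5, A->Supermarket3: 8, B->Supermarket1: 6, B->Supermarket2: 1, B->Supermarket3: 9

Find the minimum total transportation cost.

An optimal shipping plan:
  A→Supermarket1: 10 × €8 = €80
  A→Supermarket3: 50 × €8 = €400
  B→Supermarket2: 10 × €1 = €10
Total = 80 + 400 + 10 = €490.

490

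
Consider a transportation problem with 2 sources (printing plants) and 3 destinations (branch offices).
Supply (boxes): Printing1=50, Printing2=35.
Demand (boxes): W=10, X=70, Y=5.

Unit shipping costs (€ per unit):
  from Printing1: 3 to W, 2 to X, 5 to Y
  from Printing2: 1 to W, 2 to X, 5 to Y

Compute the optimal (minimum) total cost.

175

An optimal shipping plan:
  Printing1→X: 45 × €2 = €90
  Printing1→Y: 5 × €5 = €25
  Printing2→W: 10 × €1 = €10
  Printing2→X: 25 × €2 = €50
Total = 90 + 25 + 10 + 50 = €175.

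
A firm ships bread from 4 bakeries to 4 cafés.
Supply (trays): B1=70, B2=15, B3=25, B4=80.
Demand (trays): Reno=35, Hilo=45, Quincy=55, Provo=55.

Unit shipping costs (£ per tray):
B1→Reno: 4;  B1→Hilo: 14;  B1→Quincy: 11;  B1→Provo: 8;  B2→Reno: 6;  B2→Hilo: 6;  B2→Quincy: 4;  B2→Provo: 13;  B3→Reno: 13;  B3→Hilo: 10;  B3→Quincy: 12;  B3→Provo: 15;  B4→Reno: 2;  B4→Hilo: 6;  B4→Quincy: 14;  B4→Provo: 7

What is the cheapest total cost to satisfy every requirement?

1305

An optimal shipping plan:
  B1 to Quincy: 15 trays
  B1 to Provo: 55 trays
  B2 to Quincy: 15 trays
  B3 to Quincy: 25 trays
  B4 to Reno: 35 trays
  B4 to Hilo: 45 trays
Total cost = £1305.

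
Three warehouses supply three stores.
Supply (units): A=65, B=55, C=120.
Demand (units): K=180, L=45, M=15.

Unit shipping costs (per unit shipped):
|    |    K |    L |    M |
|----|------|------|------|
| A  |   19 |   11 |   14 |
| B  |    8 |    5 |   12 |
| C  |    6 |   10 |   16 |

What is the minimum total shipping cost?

An optimal shipping plan:
  A→K: 5 × 19 = 95
  A→L: 45 × 11 = 495
  A→M: 15 × 14 = 210
  B→K: 55 × 8 = 440
  C→K: 120 × 6 = 720
Total = 95 + 495 + 210 + 440 + 720 = 1960.

1960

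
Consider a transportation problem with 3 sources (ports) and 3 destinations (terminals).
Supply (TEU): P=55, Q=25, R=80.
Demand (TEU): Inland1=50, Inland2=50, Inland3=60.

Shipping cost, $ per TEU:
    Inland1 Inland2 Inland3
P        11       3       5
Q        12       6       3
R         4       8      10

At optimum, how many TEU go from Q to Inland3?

25

The minimum-cost plan:
  P to Inland2: 20 × $3 = $60
  P to Inland3: 35 × $5 = $175
  Q to Inland3: 25 × $3 = $75
  R to Inland1: 50 × $4 = $200
  R to Inland2: 30 × $8 = $240
Total cost = $750.
So Q→Inland3 carries 25 TEU.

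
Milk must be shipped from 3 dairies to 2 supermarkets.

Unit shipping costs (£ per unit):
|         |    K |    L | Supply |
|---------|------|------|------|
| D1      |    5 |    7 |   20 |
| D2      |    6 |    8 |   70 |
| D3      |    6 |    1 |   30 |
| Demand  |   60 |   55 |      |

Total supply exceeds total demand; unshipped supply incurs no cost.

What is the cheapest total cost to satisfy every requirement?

570

A cheapest plan:
  D1 to L: 20 × £7 = £140
  D2 to K: 60 × £6 = £360
  D2 to L: 5 × £8 = £40
  D3 to L: 30 × £1 = £30
Total = 140 + 360 + 40 + 30 = £570.
(Supply check: D1 ships 20; D2 ships 65; D3 ships 30.)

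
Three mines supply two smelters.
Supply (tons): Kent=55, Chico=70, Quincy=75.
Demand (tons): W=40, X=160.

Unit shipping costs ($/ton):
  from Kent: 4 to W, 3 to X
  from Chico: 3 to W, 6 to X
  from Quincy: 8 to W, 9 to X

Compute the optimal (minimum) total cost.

An optimal shipping plan:
  Kent→X: 55 × $3 = $165
  Chico→W: 40 × $3 = $120
  Chico→X: 30 × $6 = $180
  Quincy→X: 75 × $9 = $675
Total = 165 + 120 + 180 + 675 = $1140.

1140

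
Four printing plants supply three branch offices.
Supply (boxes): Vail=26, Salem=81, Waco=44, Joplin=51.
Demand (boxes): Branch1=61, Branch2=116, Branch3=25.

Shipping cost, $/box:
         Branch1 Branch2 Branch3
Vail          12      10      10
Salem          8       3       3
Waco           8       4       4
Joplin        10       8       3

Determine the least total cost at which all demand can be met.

1102

One minimum-cost allocation:
  Vail to Branch1: 26 boxes
  Salem to Branch2: 81 boxes
  Waco to Branch1: 9 boxes
  Waco to Branch2: 35 boxes
  Joplin to Branch1: 26 boxes
  Joplin to Branch3: 25 boxes
Total cost = $1102.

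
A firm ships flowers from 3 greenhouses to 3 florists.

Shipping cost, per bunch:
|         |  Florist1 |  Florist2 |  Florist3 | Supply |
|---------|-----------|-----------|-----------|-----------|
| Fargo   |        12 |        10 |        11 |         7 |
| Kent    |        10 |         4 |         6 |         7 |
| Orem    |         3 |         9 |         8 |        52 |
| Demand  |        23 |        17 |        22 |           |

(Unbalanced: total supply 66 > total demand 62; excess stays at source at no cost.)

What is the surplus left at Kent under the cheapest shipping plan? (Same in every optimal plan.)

An optimal plan:
  Fargo–Florist2: 3 × 10 = 30
  Kent–Florist2: 7 × 4 = 28
  Orem–Florist1: 23 × 3 = 69
  Orem–Florist2: 7 × 9 = 63
  Orem–Florist3: 22 × 8 = 176
Total cost = 366.
Kent ships 7 of its 7, leaving 0.

0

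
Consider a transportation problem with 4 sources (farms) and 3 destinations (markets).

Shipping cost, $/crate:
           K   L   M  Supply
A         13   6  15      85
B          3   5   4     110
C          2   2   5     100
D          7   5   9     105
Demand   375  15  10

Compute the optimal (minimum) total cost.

An optimal shipping plan:
  A->K: 70 × $13 = $910
  A->L: 15 × $6 = $90
  B->K: 100 × $3 = $300
  B->M: 10 × $4 = $40
  C->K: 100 × $2 = $200
  D->K: 105 × $7 = $735
Total = 910 + 90 + 300 + 40 + 200 + 735 = $2275.

2275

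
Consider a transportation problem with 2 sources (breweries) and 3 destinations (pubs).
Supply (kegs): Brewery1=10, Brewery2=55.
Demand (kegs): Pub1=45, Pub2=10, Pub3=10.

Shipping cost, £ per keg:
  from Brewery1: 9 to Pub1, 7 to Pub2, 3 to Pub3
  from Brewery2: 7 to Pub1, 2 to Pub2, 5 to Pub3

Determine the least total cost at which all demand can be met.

A cheapest plan:
  Brewery1->Pub3: 10 × £3 = £30
  Brewery2->Pub1: 45 × £7 = £315
  Brewery2->Pub2: 10 × £2 = £20
Total = 30 + 315 + 20 = £365.
(Supply check: Brewery1 ships 10; Brewery2 ships 55.)

365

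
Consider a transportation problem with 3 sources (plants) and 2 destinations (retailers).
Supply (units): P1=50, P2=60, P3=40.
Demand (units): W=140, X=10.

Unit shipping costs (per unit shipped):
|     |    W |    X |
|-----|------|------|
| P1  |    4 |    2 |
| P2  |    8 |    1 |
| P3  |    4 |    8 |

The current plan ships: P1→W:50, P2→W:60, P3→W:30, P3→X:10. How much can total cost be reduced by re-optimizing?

Current plan cost = 50·4 + 60·8 + 30·4 + 10·8 = 880.
Optimal plan:
  P1 to W: 50 units
  P2 to W: 50 units
  P2 to X: 10 units
  P3 to W: 40 units
Optimal cost = 770.
Saving = 880 − 770 = 110.

110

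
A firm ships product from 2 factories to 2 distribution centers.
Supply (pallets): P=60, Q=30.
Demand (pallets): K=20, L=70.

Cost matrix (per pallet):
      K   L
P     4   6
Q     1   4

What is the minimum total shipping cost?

A cheapest plan:
  P->L: 60 × 6 = 360
  Q->K: 20 × 1 = 20
  Q->L: 10 × 4 = 40
Total = 360 + 20 + 40 = 420.
(Supply check: P ships 60; Q ships 30.)

420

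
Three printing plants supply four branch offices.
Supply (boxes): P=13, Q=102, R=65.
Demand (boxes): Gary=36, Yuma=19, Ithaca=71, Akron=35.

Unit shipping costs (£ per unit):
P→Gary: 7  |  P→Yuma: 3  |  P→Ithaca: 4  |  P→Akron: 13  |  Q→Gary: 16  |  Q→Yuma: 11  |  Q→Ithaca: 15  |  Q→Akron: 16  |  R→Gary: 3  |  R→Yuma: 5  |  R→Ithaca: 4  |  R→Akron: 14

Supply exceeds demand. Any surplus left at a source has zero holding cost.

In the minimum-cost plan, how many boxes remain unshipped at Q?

19

An optimal plan:
  P to Ithaca: 13 boxes
  Q to Yuma: 19 boxes
  Q to Ithaca: 29 boxes
  Q to Akron: 35 boxes
  R to Gary: 36 boxes
  R to Ithaca: 29 boxes
Total cost = £1480.
Q ships 83 of its 102, leaving 19.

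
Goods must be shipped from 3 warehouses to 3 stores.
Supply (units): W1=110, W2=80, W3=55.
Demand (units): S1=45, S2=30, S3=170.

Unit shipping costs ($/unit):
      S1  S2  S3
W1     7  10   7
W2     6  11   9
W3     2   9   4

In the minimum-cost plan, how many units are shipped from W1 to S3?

Solving gives:
  W1→S3: 110 × $7 = $770
  W2→S1: 45 × $6 = $270
  W2→S2: 30 × $11 = $330
  W2→S3: 5 × $9 = $45
  W3→S3: 55 × $4 = $220
Total cost = $1635.
So W1→S3 carries 110 units.

110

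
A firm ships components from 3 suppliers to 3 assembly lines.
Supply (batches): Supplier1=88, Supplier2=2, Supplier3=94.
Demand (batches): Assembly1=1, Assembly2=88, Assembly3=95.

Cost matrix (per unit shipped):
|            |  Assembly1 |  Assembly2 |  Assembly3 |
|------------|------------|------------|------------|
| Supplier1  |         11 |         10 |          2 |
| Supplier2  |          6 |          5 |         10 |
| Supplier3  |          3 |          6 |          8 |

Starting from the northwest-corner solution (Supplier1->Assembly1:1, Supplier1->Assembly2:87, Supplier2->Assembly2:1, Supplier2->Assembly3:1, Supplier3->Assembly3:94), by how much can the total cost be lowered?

Current plan cost = 1·11 + 87·10 + 1·5 + 1·10 + 94·8 = 1648.
Optimal plan:
  Supplier1→Assembly3: 88 × 2 = 176
  Supplier2→Assembly2: 2 × 5 = 10
  Supplier3→Assembly1: 1 × 3 = 3
  Supplier3→Assembly2: 86 × 6 = 516
  Supplier3→Assembly3: 7 × 8 = 56
Optimal cost = 761.
Saving = 1648 − 761 = 887.

887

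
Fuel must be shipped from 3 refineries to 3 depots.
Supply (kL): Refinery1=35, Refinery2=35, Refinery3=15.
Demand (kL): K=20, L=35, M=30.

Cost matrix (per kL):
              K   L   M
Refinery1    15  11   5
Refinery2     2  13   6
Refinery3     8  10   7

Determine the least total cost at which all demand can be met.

575

An optimal shipping plan:
  Refinery1–L: 20 × 11 = 220
  Refinery1–M: 15 × 5 = 75
  Refinery2–K: 20 × 2 = 40
  Refinery2–M: 15 × 6 = 90
  Refinery3–L: 15 × 10 = 150
Total = 220 + 75 + 40 + 90 + 150 = 575.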